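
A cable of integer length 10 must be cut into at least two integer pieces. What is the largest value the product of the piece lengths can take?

36

Define g[k] = max over 1≤i<k of i · max(k−i, g[k−i]); the inner max lets the remainder stay uncut if that's better.
g[2] = 1*max(1,0) = 1*1 = 1
g[3] = max(1*2, 2*1) = 2
g[4] = max(1*3, 2*2, 3*1) = 4
g[5] = max(1*4, 2*3, 3*2, 4*1) = 6
g[6] = max(1*6, 2*4, 3*3, 4*2, 5*1) = 9
g[7] = max(1*9, 2*6, 3*4, 4*3, 5*2, 6*1) = 12
g[8] = max(1*12, 2*9, 3*6, …, 6*2, 7*1) = 18
g[9] = max(1*18, 2*12, 3*9, …, 7*2, 8*1) = 27
g[10] = max(1*27, 2*18, 3*12, …, 8*2, 9*1) = 36
One optimal split: 3 + 3 + 2 + 2; product 3*3*2*2 = 36.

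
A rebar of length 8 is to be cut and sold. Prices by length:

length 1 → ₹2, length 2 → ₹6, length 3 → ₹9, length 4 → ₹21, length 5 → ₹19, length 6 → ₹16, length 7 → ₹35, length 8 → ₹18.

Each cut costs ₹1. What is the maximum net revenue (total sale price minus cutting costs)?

41

Build v[k] bottom-up: v[k] = max over allowed piece i of (p[i] + v[k−i]) − 1 per cut.
v[1] = 2
v[2] = 6
v[3] = 9
v[4] = 21
v[5] = 22  (first piece 1, then v[4]=21)
v[6] = 26  (first piece 2, then v[4]=21)
v[7] = 35
v[8] = 41  (first piece 4, then v[4]=21)
One optimal plan: pieces 4 + 4 (1 cut) → ₹42 − ₹1 = ₹41.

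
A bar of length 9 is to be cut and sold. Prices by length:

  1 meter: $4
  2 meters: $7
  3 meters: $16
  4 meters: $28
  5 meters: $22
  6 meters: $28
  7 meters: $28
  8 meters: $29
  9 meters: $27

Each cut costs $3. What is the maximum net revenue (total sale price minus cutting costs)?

Build v[k] bottom-up: v[k] = max over allowed piece i of (p[i] + v[k−i]) − 3 per cut.
v[1] = 4
v[2] = max(4+4-3, 7+0) = 7
v[3] = max(4+7-3, 7+4-3, 16+0) = 16
v[4] = max(4+16-3, 7+7-3, 16+4-3, 28+0) = 28
v[5] = max(4+28-3, 7+16-3, 16+7-3, 28+4-3, 22+0) = 29
v[6] = max(4+29-3, 7+28-3, 16+16-3, 28+7-3, 22+4-3, 28+0) = 32
v[7] = max(4+32-3, 7+29-3, 16+28-3, …, 28+4-3, 28+0) = 41
v[8] = max(4+41-3, 7+32-3, 16+29-3, …, 28+4-3, 29+0) = 53
v[9] = max(4+53-3, 7+41-3, 16+32-3, …, 29+4-3, 27+0) = 54
One optimal plan: pieces 4 + 4 + 1 (2 cuts) → $60 − $6 = $54.

54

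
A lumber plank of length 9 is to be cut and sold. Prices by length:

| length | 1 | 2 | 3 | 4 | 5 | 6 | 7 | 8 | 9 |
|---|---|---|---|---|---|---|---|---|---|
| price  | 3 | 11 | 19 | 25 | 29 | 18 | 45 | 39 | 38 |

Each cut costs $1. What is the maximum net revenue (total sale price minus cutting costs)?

55

Consider every possible first cut. v[k] is the best of p[i]+v[k−i] over all sellable i≤k, charging 1 whenever i<k.
v[1] = 3
v[2] = max(3+3-1, 11+0) = 11
v[3] = max(3+11-1, 11+3-1, 19+0) = 19
v[4] = max(3+19-1, 11+11-1, 19+3-1, 25+0) = 25
v[5] = max(3+25-1, 11+19-1, 19+11-1, 25+3-1, 29+0) = 29
v[6] = max(3+29-1, 11+25-1, 19+19-1, 25+11-1, 29+3-1, 18+0) = 37
v[7] = max(3+37-1, 11+29-1, 19+25-1, …, 18+3-1, 45+0) = 45
v[8] = max(3+45-1, 11+37-1, 19+29-1, …, 45+3-1, 39+0) = 49
v[9] = max(3+49-1, 11+45-1, 19+37-1, …, 39+3-1, 38+0) = 55
One optimal plan: pieces 7 + 2 (1 cut) → $56 − $1 = $55.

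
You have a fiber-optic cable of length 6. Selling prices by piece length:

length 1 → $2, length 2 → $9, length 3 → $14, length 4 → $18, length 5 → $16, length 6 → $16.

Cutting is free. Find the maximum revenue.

28

Build v[k] bottom-up: v[k] = max over allowed piece i of (p[i] + v[k−i]).
v[1] = 2
v[2] = 9
v[3] = 14
v[4] = 18  (first piece 2, then v[2]=9)
v[5] = 23  (first piece 2, then v[3]=14)
v[6] = 28  (first piece 3, then v[3]=14)
One optimal cutting: 3 + 3 → $14 + $14 = $28.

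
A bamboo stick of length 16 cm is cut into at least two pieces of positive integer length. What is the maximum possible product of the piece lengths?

324

Let m[k] be the best product for length k (with at least one cut). For each first piece i, the rest contributes max(k−i, m[k−i]).
m[2] = 1·max(1,0) = 1·1 = 1
m[3] = 1·max(2,1) = 1·2 = 2
m[4] = 2·max(2,1) = 2·2 = 4
m[5] = 2·max(3,2) = 2·3 = 6
m[6] = 3·max(3,2) = 3·3 = 9
m[7] = 2·max(5,6) = 2·6 = 12
m[8] = 2·max(6,9) = 2·9 = 18
m[9] = 3·max(6,9) = 3·9 = 27
m[10] = 2·max(8,18) = 2·18 = 36
m[11] = 2·max(9,27) = 2·27 = 54
m[12] = 3·max(9,27) = 3·27 = 81
m[13] = 2·max(11,54) = 2·54 = 108
m[14] = 2·max(12,81) = 2·81 = 162
m[15] = 3·max(12,81) = 3·81 = 243
m[16] = 2·max(14,162) = 2·162 = 324
One optimal split: 3 + 3 + 3 + 3 + 2 + 2; product 3·3·3·3·2·2 = 324.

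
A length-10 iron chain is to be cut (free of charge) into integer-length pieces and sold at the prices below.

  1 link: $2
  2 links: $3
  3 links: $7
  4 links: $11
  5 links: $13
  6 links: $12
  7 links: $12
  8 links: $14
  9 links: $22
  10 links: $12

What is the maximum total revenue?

26

Let v[k] be the best obtainable value from length k. For each k, try every first piece i and keep the best of price[i] + v[k−i].
v[1] = 2
v[2] = max(2+2, 3+0) = 4
v[3] = max(2+4, 3+2, 7+0) = 7
v[4] = max(2+7, 3+4, 7+2, 11+0) = 11
v[5] = max(2+11, 3+7, 7+4, 11+2, 13+0) = 13
v[6] = max(2+13, 3+11, 7+7, 11+4, 13+2, 12+0) = 15
v[7] = max(2+15, 3+13, 7+11, …, 12+2, 12+0) = 18
v[8] = max(2+18, 3+15, 7+13, …, 12+2, 14+0) = 22
v[9] = max(2+22, 3+18, 7+15, …, 14+2, 22+0) = 24
v[10] = max(2+24, 3+22, 7+18, …, 22+2, 12+0) = 26
One optimal cutting: 4 + 4 + 1 + 1 → $11 + $11 + $2 + $2 = $26.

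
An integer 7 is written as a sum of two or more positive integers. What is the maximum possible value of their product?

Fill f[k] for k=2..7: at each k try every first piece i and multiply by the better of (k−i) uncut or f[k−i].
f[2] = 1×max(1,0) = 1×1 = 1
f[3] = 1×max(2,1) = 1×2 = 2
f[4] = 2×max(2,1) = 2×2 = 4
f[5] = 2×max(3,2) = 2×3 = 6
f[6] = 3×max(3,2) = 3×3 = 9
f[7] = 2×max(5,6) = 2×6 = 12
One optimal split: 3 + 2 + 2; product 3×2×2 = 12.

12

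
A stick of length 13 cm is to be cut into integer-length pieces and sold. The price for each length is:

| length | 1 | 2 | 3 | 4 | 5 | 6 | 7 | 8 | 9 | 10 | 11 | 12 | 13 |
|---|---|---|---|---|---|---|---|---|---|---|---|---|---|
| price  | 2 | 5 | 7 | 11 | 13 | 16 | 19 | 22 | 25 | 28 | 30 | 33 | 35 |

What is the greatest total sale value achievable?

Build best[k] bottom-up: best[k] = max over allowed piece i of (p[i] + best[k−i]).
best[1] = 2
best[2] = 5
best[3] = 7  (first piece 1, then best[2]=5)
best[4] = 11
best[5] = 13  (first piece 1, then best[4]=11)
best[6] = 16  (first piece 2, then best[4]=11)
best[7] = 19
best[8] = 22  (first piece 4, then best[4]=11)
best[9] = 25
best[10] = 28
best[11] = 30  (first piece 1, then best[10]=28)
best[12] = 33  (first piece 2, then best[10]=28)
best[13] = 36  (first piece 4, then best[9]=25)
One optimal cutting: 9 + 4 → €25 + €11 = €36.

36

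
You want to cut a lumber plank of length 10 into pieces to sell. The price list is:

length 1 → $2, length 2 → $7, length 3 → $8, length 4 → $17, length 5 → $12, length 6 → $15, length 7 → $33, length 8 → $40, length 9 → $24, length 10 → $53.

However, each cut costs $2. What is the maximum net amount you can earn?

53

Consider every possible first cut. r[k] is the best of p[i]+r[k−i] over all sellable i≤k, charging 2 whenever i<k.
r[1] = 2
r[2] = max(2+2-2, 7+0) = 7
r[3] = max(2+7-2, 7+2-2, 8+0) = 8
r[4] = max(2+8-2, 7+7-2, 8+2-2, 17+0) = 17
r[5] = max(2+17-2, 7+8-2, 8+7-2, 17+2-2, 12+0) = 17
r[6] = max(2+17-2, 7+17-2, 8+8-2, 17+7-2, 12+2-2, 15+0) = 22
r[7] = max(2+22-2, 7+17-2, 8+17-2, …, 15+2-2, 33+0) = 33
r[8] = max(2+33-2, 7+22-2, 8+17-2, …, 33+2-2, 40+0) = 40
r[9] = max(2+40-2, 7+33-2, 8+22-2, …, 40+2-2, 24+0) = 40
r[10] = max(2+40-2, 7+40-2, 8+33-2, …, 24+2-2, 53+0) = 53
Best is to make no cuts and sell whole for $53.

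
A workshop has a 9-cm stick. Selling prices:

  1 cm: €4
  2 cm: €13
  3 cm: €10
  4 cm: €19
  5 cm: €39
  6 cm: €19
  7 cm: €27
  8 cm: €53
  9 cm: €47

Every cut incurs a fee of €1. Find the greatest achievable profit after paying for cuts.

63

Consider every possible first cut. r[k] is the best of p[i]+r[k−i] over all sellable i≤k, charging 1 whenever i<k.
r[1] = 4
r[2] = max(4+4-1, 13+0) = 13
r[3] = max(4+13-1, 13+4-1, 10+0) = 16
r[4] = max(4+16-1, 13+13-1, 10+4-1, 19+0) = 25
r[5] = max(4+25-1, 13+16-1, 10+13-1, 19+4-1, 39+0) = 39
r[6] = max(4+39-1, 13+25-1, 10+16-1, 19+13-1, 39+4-1, 19+0) = 42
r[7] = max(4+42-1, 13+39-1, 10+25-1, …, 19+4-1, 27+0) = 51
r[8] = max(4+51-1, 13+42-1, 10+39-1, …, 27+4-1, 53+0) = 54
r[9] = max(4+54-1, 13+51-1, 10+42-1, …, 53+4-1, 47+0) = 63
One optimal plan: pieces 5 + 2 + 2 (2 cuts) → €65 − €2 = €63.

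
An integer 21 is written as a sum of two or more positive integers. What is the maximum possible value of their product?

Let f[k] be the best product for length k (with at least one cut). For each first piece i, the rest contributes max(k−i, f[k−i]).
f[2] = 1×max(1,0) = 1×1 = 1
f[3] = 1×max(2,1) = 1×2 = 2
f[4] = 2×max(2,1) = 2×2 = 4
f[5] = 2×max(3,2) = 2×3 = 6
f[6] = 3×max(3,2) = 3×3 = 9
f[7] = 2×max(5,6) = 2×6 = 12
f[8] = 2×max(6,9) = 2×9 = 18
f[9] = 3×max(6,9) = 3×9 = 27
f[10] = 2×max(8,18) = 2×18 = 36
f[11] = 2×max(9,27) = 2×27 = 54
f[12] = 3×max(9,27) = 3×27 = 81
f[13] = 2×max(11,54) = 2×54 = 108
f[14] = 2×max(12,81) = 2×81 = 162
f[15] = 3×max(12,81) = 3×81 = 243
f[16] = 2×max(14,162) = 2×162 = 324
f[17] = 2×max(15,243) = 2×243 = 486
f[18] = 3×max(15,243) = 3×243 = 729
f[19] = 2×max(17,486) = 2×486 = 972
f[20] = 2×max(18,729) = 2×729 = 1458
f[21] = 3×max(18,729) = 3×729 = 2187
One optimal split: 3 + 3 + 3 + 3 + 3 + 3 + 3; product 3×3×3×3×3×3×3 = 2187.

2187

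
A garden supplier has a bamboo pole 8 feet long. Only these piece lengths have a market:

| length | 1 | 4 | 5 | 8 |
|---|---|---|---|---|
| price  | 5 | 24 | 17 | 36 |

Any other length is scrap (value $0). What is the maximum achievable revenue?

48

Consider every possible first cut. f[k] is the best of p[i]+f[k−i] over all sellable i≤k.
f[1] = 5
f[2] = 10  (first piece 1, then f[1]=5)
f[3] = 15  (first piece 1, then f[2]=10)
f[4] = 24
f[5] = 29  (first piece 1, then f[4]=24)
f[6] = 34  (first piece 1, then f[5]=29)
f[7] = 39  (first piece 1, then f[6]=34)
f[8] = 48  (first piece 4, then f[4]=24)
One optimal cutting: 4 + 4 → $48.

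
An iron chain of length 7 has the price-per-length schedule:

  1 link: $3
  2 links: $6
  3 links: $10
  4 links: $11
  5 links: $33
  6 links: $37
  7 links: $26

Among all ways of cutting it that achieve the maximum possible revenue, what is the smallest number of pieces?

2

Consider every possible first cut. r[k] is the best of p[i]+r[k−i] over all sellable i≤k.
r[1] = 3
r[2] = 6  (first piece 1, then r[1]=3)
r[3] = 10
r[4] = 13  (first piece 1, then r[3]=10)
r[5] = 33
r[6] = 37
r[7] = 40  (first piece 1, then r[6]=37)
Maximum revenue is $40.
Now minimize piece count subject to staying optimal: for each k, pieces[k] = 1 + min over i with p[i]+r[k−i]=r[k] of pieces[k−i].
pieces[4] = 2
pieces[5] = 1
pieces[6] = 1
pieces[7] = 2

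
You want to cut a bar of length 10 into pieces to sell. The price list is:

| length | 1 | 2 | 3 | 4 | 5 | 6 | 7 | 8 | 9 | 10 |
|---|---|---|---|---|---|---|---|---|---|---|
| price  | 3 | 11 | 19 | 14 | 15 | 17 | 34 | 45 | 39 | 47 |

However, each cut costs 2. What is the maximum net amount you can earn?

54

Build v[k] bottom-up: v[k] = max over allowed piece i of (p[i] + v[k−i]) − 2 per cut.
v[1] = 3
v[2] = max(3+3-2, 11+0) = 11
v[3] = max(3+11-2, 11+3-2, 19+0) = 19
v[4] = max(3+19-2, 11+11-2, 19+3-2, 14+0) = 20
v[5] = max(3+20-2, 11+19-2, 19+11-2, 14+3-2, 15+0) = 28
v[6] = max(3+28-2, 11+20-2, 19+19-2, 14+11-2, 15+3-2, 17+0) = 36
v[7] = max(3+36-2, 11+28-2, 19+20-2, …, 17+3-2, 34+0) = 37
v[8] = max(3+37-2, 11+36-2, 19+28-2, …, 34+3-2, 45+0) = 45
v[9] = max(3+45-2, 11+37-2, 19+36-2, …, 45+3-2, 39+0) = 53
v[10] = max(3+53-2, 11+45-2, 19+37-2, …, 39+3-2, 47+0) = 54
One optimal plan: pieces 3 + 3 + 3 + 1 (3 cuts) → 60 − 6 = 54.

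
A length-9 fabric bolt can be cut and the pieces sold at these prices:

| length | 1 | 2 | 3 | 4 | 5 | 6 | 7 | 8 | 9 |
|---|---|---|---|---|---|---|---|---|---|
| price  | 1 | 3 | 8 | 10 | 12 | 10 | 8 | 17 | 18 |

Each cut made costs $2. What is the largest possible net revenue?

20

Consider every possible first cut. r[k] is the best of p[i]+r[k−i] over all sellable i≤k, charging 2 whenever i<k.
r[1] = 1
r[2] = 3
r[3] = 8
r[4] = 10
r[5] = 12
r[6] = 14  (first piece 3, then r[3]=8)
r[7] = 16  (first piece 3, then r[4]=10)
r[8] = 18  (first piece 3, then r[5]=12)
r[9] = 20  (first piece 3, then r[6]=14)
One optimal plan: pieces 3 + 3 + 3 (2 cuts) → $24 − $4 = $20.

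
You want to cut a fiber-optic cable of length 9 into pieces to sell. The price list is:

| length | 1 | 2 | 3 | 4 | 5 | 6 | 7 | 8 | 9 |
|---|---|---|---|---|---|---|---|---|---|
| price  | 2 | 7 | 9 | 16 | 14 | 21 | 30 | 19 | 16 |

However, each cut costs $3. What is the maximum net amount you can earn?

Build net[k] bottom-up: net[k] = max over allowed piece i of (p[i] + net[k−i]) − 3 per cut.
net[1] = 2
net[2] = max(2+2-3, 7+0) = 7
net[3] = max(2+7-3, 7+2-3, 9+0) = 9
net[4] = max(2+9-3, 7+7-3, 9+2-3, 16+0) = 16
net[5] = max(2+16-3, 7+9-3, 9+7-3, 16+2-3, 14+0) = 15
net[6] = max(2+15-3, 7+16-3, 9+9-3, 16+7-3, 14+2-3, 21+0) = 21
net[7] = max(2+21-3, 7+15-3, 9+16-3, …, 21+2-3, 30+0) = 30
net[8] = max(2+30-3, 7+21-3, 9+15-3, …, 30+2-3, 19+0) = 29
net[9] = max(2+29-3, 7+30-3, 9+21-3, …, 19+2-3, 16+0) = 34
One optimal plan: pieces 7 + 2 (1 cut) → $37 − $3 = $34.

34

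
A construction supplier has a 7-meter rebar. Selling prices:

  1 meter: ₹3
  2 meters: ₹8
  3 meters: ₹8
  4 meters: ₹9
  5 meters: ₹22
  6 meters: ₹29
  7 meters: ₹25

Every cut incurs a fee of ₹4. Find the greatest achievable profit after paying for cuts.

Let v[k] be the best obtainable value from length k. For each k, try every first piece i and keep the best of price[i] + v[k−i] minus the 4 cut fee when i<k.
v[1] = 3
v[2] = 8
v[3] = 8
v[4] = 12  (first piece 2, then v[2]=8)
v[5] = 22
v[6] = 29
v[7] = 28  (first piece 1, then v[6]=29)
One optimal plan: pieces 6 + 1 (1 cut) → ₹32 − ₹4 = ₹28.

28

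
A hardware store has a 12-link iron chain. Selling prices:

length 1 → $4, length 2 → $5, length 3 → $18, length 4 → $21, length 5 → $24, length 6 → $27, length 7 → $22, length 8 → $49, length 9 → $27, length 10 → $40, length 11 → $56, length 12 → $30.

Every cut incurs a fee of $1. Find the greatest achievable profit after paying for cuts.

Consider every possible first cut. v[k] is the best of p[i]+v[k−i] over all sellable i≤k, charging 1 whenever i<k.
v[1] = 4
v[2] = 7  (first piece 1, then v[1]=4)
v[3] = 18
v[4] = 21  (first piece 1, then v[3]=18)
v[5] = 24  (first piece 1, then v[4]=21)
v[6] = 35  (first piece 3, then v[3]=18)
v[7] = 38  (first piece 1, then v[6]=35)
v[8] = 49
v[9] = 52  (first piece 1, then v[8]=49)
v[10] = 55  (first piece 1, then v[9]=52)
v[11] = 66  (first piece 3, then v[8]=49)
v[12] = 69  (first piece 1, then v[11]=66)
One optimal plan: pieces 8 + 3 + 1 (2 cuts) → $71 − $2 = $69.

69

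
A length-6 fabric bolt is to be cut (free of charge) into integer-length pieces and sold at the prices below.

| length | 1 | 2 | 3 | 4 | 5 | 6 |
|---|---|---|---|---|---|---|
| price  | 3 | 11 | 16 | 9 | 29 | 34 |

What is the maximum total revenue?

34

Consider every possible first cut. R[k] is the best of p[i]+R[k−i] over all sellable i≤k.
R[1] = 3
R[2] = max(3+3, 11+0) = 11
R[3] = max(3+11, 11+3, 16+0) = 16
R[4] = max(3+16, 11+11, 16+3, 9+0) = 22
R[5] = max(3+22, 11+16, 16+11, 9+3, 29+0) = 29
R[6] = max(3+29, 11+22, 16+16, 9+11, 29+3, 34+0) = 34
Best is to sell the whole 6-yard piece uncut for $34.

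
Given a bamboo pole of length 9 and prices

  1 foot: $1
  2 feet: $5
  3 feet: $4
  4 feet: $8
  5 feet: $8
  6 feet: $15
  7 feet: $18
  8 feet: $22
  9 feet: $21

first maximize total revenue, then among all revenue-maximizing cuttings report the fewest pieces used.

2

Let r[k] be the best obtainable value from length k. For each k, try every first piece i and keep the best of price[i] + r[k−i].
r[1] = 1
r[2] = 5
r[3] = 6  (first piece 1, then r[2]=5)
r[4] = 10  (first piece 2, then r[2]=5)
r[5] = 11  (first piece 1, then r[4]=10)
r[6] = 15  (first piece 2, then r[4]=10)
r[7] = 18
r[8] = 22
r[9] = 23  (first piece 1, then r[8]=22)
Maximum revenue is $23.
Now minimize piece count subject to staying optimal: for each k, pieces[k] = 1 + min over i with p[i]+r[k−i]=r[k] of pieces[k−i].
pieces[6] = 1
pieces[7] = 1
pieces[8] = 1
pieces[9] = 2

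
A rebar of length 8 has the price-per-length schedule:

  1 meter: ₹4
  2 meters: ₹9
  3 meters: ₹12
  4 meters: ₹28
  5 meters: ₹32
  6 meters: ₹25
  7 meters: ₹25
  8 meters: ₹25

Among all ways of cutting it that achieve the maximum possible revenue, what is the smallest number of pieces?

Let r[k] be the best obtainable value from length k. For each k, try every first piece i and keep the best of price[i] + r[k−i].
r[1] = 4
r[2] = 9
r[3] = 13  (first piece 1, then r[2]=9)
r[4] = 28
r[5] = 32  (first piece 1, then r[4]=28)
r[6] = 37  (first piece 2, then r[4]=28)
r[7] = 41  (first piece 1, then r[6]=37)
r[8] = 56  (first piece 4, then r[4]=28)
Maximum revenue is ₹56.
Now minimize piece count subject to staying optimal: for each k, pieces[k] = 1 + min over i with p[i]+r[k−i]=r[k] of pieces[k−i].
pieces[5] = 1
pieces[6] = 2
pieces[7] = 2
pieces[8] = 2

2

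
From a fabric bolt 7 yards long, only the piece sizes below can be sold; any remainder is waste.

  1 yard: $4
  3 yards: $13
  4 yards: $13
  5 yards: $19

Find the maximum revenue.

Consider every possible first cut. f[k] is the best of p[i]+f[k−i] over all sellable i≤k.
f[1] = 4
f[2] = 8  (first piece 1, then f[1]=4)
f[3] = 13
f[4] = 17  (first piece 1, then f[3]=13)
f[5] = 21  (first piece 1, then f[4]=17)
f[6] = 26  (first piece 3, then f[3]=13)
f[7] = 30  (first piece 1, then f[6]=26)
One optimal cutting: 3 + 3 + 1 → $30.

30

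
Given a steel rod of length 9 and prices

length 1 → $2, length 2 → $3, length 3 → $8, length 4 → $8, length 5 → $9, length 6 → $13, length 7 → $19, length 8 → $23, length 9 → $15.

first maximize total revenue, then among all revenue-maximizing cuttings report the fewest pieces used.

2

Consider every possible first cut. r[k] is the best of p[i]+r[k−i] over all sellable i≤k.
r[1] = 2
r[2] = max(2+2, 3+0) = 4
r[3] = max(2+4, 3+2, 8+0) = 8
r[4] = max(2+8, 3+4, 8+2, 8+0) = 10
r[5] = max(2+10, 3+8, 8+4, 8+2, 9+0) = 12
r[6] = max(2+12, 3+10, 8+8, 8+4, 9+2, 13+0) = 16
r[7] = max(2+16, 3+12, 8+10, …, 13+2, 19+0) = 19
r[8] = max(2+19, 3+16, 8+12, …, 19+2, 23+0) = 23
r[9] = max(2+23, 3+19, 8+16, …, 23+2, 15+0) = 25
Maximum revenue is $25.
Now minimize piece count subject to staying optimal: for each k, pieces[k] = 1 + min over i with p[i]+r[k−i]=r[k] of pieces[k−i].
pieces[6] = 2
pieces[7] = 1
pieces[8] = 1
pieces[9] = 2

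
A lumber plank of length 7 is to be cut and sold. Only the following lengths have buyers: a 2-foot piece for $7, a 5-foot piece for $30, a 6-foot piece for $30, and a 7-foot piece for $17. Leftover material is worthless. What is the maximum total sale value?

37

Consider every possible first cut. best[k] is the best of p[i]+best[k−i] over all sellable i≤k.
best[1] = 0
best[2] = 7
best[3] = 7
best[4] = 14  (first piece 2, then best[2]=7)
best[5] = max(7+7, 30+0) = 30
best[6] = max(7+14, 30+0, 30+0) = 30
best[7] = max(7+30, 30+7, 30+0, 17+0) = 37
One optimal cutting: 5 + 2 → $37.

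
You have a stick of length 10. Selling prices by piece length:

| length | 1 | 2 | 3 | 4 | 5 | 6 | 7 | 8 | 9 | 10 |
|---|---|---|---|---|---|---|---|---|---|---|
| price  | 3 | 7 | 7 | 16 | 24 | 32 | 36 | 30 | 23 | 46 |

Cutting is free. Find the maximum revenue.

Consider every possible first cut. R[k] is the best of p[i]+R[k−i] over all sellable i≤k.
R[1] = 3
R[2] = 7
R[3] = 10  (first piece 1, then R[2]=7)
R[4] = 16
R[5] = 24
R[6] = 32
R[7] = 36
R[8] = 39  (first piece 1, then R[7]=36)
R[9] = 43  (first piece 2, then R[7]=36)
R[10] = 48  (first piece 4, then R[6]=32)
One optimal cutting: 6 + 4 → $32 + $16 = $48.

48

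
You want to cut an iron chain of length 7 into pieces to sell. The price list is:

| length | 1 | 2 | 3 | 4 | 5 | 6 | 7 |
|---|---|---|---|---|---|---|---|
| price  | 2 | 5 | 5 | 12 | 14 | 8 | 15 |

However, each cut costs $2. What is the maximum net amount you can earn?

Let r[k] be the best obtainable value from length k. For each k, try every first piece i and keep the best of price[i] + r[k−i] minus the 2 cut fee when i<k.
r[1] = 2
r[2] = 5
r[3] = 5  (first piece 1, then r[2]=5)
r[4] = 12
r[5] = 14
r[6] = 15  (first piece 2, then r[4]=12)
r[7] = 17  (first piece 2, then r[5]=14)
One optimal plan: pieces 5 + 2 (1 cut) → $19 − $2 = $17.

17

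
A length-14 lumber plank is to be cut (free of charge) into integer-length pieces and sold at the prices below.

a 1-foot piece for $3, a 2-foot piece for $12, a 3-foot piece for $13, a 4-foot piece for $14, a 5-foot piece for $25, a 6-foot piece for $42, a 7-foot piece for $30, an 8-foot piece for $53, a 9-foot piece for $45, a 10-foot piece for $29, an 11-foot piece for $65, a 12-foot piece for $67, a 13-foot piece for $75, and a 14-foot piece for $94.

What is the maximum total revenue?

Consider every possible first cut. R[k] is the best of p[i]+R[k−i] over all sellable i≤k.
R[1] = 3
R[2] = max(3+3, 12+0) = 12
R[3] = max(3+12, 12+3, 13+0) = 15
R[4] = max(3+15, 12+12, 13+3, 14+0) = 24
R[5] = max(3+24, 12+15, 13+12, 14+3, 25+0) = 27
R[6] = max(3+27, 12+24, 13+15, 14+12, 25+3, 42+0) = 42
R[7] = max(3+42, 12+27, 13+24, …, 42+3, 30+0) = 45
R[8] = max(3+45, 12+42, 13+27, …, 30+3, 53+0) = 54
R[9] = max(3+54, 12+45, 13+42, …, 53+3, 45+0) = 57
R[10] = max(3+57, 12+54, 13+45, …, 45+3, 29+0) = 66
R[11] = max(3+66, 12+57, 13+54, …, 29+3, 65+0) = 69
R[12] = max(3+69, 12+66, 13+57, …, 65+3, 67+0) = 84
R[13] = max(3+84, 12+69, 13+66, …, 67+3, 75+0) = 87
R[14] = max(3+87, 12+84, 13+69, …, 75+3, 94+0) = 96
One optimal cutting: 6 + 6 + 2 → $42 + $42 + $12 = $96.

96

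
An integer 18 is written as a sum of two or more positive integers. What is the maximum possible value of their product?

729

Fill g[k] for k=2..18: at each k try every first piece i and multiply by the better of (k−i) uncut or g[k−i].
g[2] = 1·max(1,0) = 1·1 = 1
g[3] = max(1·2, 2·1) = 2
g[4] = max(1·3, 2·2, 3·1) = 4
g[5] = max(1·4, 2·3, 3·2, 4·1) = 6
g[6] = max(1·6, 2·4, 3·3, 4·2, 5·1) = 9
g[7] = max(1·9, 2·6, 3·4, 4·3, 5·2, 6·1) = 12
g[8] = max(1·12, 2·9, 3·6, …, 6·2, 7·1) = 18
g[9] = max(1·18, 2·12, 3·9, …, 7·2, 8·1) = 27
g[10] = max(1·27, 2·18, 3·12, …, 8·2, 9·1) = 36
g[11] = max(1·36, 2·27, 3·18, …, 9·2, 10·1) = 54
g[12] = max(1·54, 2·36, 3·27, …, 10·2, 11·1) = 81
g[13] = max(1·81, 2·54, 3·36, …, 11·2, 12·1) = 108
g[14] = max(1·108, 2·81, 3·54, …, 12·2, 13·1) = 162
g[15] = max(1·162, 2·108, 3·81, …, 13·2, 14·1) = 243
g[16] = max(1·243, 2·162, 3·108, …, 14·2, 15·1) = 324
g[17] = max(1·324, 2·243, 3·162, …, 15·2, 16·1) = 486
g[18] = max(1·486, 2·324, 3·243, …, 16·2, 17·1) = 729
One optimal split: 3 + 3 + 3 + 3 + 3 + 3; product 3·3·3·3·3·3 = 729.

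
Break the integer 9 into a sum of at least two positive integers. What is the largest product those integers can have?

27

Fill m[k] for k=2..9: at each k try every first piece i and multiply by the better of (k−i) uncut or m[k−i].
Small cases: m[2]=1, m[3]=2, m[4]=4.
m[5] = 2×max(3,2) = 2×3 = 6
m[6] = 3×max(3,2) = 3×3 = 9
m[7] = 2×max(5,6) = 2×6 = 12
m[8] = 2×max(6,9) = 2×9 = 18
m[9] = 3×max(6,9) = 3×9 = 27
One optimal split: 3 + 3 + 3; product 3×3×3 = 27.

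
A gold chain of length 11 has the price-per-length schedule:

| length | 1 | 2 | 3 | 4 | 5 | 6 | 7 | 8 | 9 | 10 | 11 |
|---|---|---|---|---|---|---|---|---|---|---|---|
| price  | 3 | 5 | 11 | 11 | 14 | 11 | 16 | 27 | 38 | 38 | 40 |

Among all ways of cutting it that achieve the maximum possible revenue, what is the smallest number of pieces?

3

Consider every possible first cut. r[k] is the best of p[i]+r[k−i] over all sellable i≤k.
r[1] = 3
r[2] = max(3+3, 5+0) = 6
r[3] = max(3+6, 5+3, 11+0) = 11
r[4] = max(3+11, 5+6, 11+3, 11+0) = 14
r[5] = max(3+14, 5+11, 11+6, 11+3, 14+0) = 17
r[6] = max(3+17, 5+14, 11+11, 11+6, 14+3, 11+0) = 22
r[7] = max(3+22, 5+17, 11+14, …, 11+3, 16+0) = 25
r[8] = max(3+25, 5+22, 11+17, …, 16+3, 27+0) = 28
r[9] = max(3+28, 5+25, 11+22, …, 27+3, 38+0) = 38
r[10] = max(3+38, 5+28, 11+25, …, 38+3, 38+0) = 41
r[11] = max(3+41, 5+38, 11+28, …, 38+3, 40+0) = 44
Maximum revenue is $44.
Now minimize piece count subject to staying optimal: for each k, pieces[k] = 1 + min over i with p[i]+r[k−i]=r[k] of pieces[k−i].
pieces[8] = 4
pieces[9] = 1
pieces[10] = 2
pieces[11] = 3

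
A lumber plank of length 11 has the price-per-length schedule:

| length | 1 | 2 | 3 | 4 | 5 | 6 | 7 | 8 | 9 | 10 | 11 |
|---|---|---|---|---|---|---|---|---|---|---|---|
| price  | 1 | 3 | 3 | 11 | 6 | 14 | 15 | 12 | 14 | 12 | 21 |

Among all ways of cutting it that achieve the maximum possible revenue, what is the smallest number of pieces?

2

Build r[k] bottom-up: r[k] = max over allowed piece i of (p[i] + r[k−i]).
r[1] = 1
r[2] = max(1+1, 3+0) = 3
r[3] = max(1+3, 3+1, 3+0) = 4
r[4] = max(1+4, 3+3, 3+1, 11+0) = 11
r[5] = max(1+11, 3+4, 3+3, 11+1, 6+0) = 12
r[6] = max(1+12, 3+11, 3+4, 11+3, 6+1, 14+0) = 14
r[7] = max(1+14, 3+12, 3+11, …, 14+1, 15+0) = 15
r[8] = max(1+15, 3+14, 3+12, …, 15+1, 12+0) = 22
r[9] = max(1+22, 3+15, 3+14, …, 12+1, 14+0) = 23
r[10] = max(1+23, 3+22, 3+15, …, 14+1, 12+0) = 25
r[11] = max(1+25, 3+23, 3+22, …, 12+1, 21+0) = 26
Maximum revenue is $26.
Now minimize piece count subject to staying optimal: for each k, pieces[k] = 1 + min over i with p[i]+r[k−i]=r[k] of pieces[k−i].
pieces[8] = 2
pieces[9] = 3
pieces[10] = 2
pieces[11] = 2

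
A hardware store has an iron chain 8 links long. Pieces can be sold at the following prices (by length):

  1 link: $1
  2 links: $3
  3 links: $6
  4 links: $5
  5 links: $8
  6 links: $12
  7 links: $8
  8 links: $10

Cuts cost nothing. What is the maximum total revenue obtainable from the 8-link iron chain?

Build r[k] bottom-up: r[k] = max over allowed piece i of (p[i] + r[k−i]).
r[1] = 1
r[2] = 3
r[3] = 6
r[4] = 7  (first piece 1, then r[3]=6)
r[5] = 9  (first piece 2, then r[3]=6)
r[6] = 12  (first piece 3, then r[3]=6)
r[7] = 13  (first piece 1, then r[6]=12)
r[8] = 15  (first piece 2, then r[6]=12)
One optimal cutting: 3 + 3 + 2 → $6 + $6 + $3 = $15.

15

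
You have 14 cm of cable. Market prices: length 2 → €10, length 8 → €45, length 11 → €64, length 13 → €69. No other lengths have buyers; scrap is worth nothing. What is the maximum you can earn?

75

Build r[k] bottom-up: r[k] = max over allowed piece i of (p[i] + r[k−i]).
r[1] = 0
r[2] = 10
r[3] = 10
r[4] = 20  (first piece 2, then r[2]=10)
r[5] = 20
r[6] = 30  (first piece 2, then r[4]=20)
r[7] = 30
r[8] = max(10+30, 45+0) = 45
r[9] = max(10+30, 45+0) = 45
r[10] = max(10+45, 45+10) = 55
r[11] = max(10+45, 45+10, 64+0) = 64
r[12] = max(10+55, 45+20, 64+0) = 65
r[13] = max(10+64, 45+20, 64+10, 69+0) = 74
r[14] = max(10+65, 45+30, 64+10, 69+0) = 75
One optimal cutting: 8 + 2 + 2 + 2 → €75.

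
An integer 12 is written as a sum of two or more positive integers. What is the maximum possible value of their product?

Fill m[k] for k=2..12: at each k try every first piece i and multiply by the better of (k−i) uncut or m[k−i].
m[2] = 1·max(1,0) = 1·1 = 1
m[3] = 1·max(2,1) = 1·2 = 2
m[4] = 2·max(2,1) = 2·2 = 4
m[5] = 2·max(3,2) = 2·3 = 6
m[6] = 3·max(3,2) = 3·3 = 9
m[7] = 2·max(5,6) = 2·6 = 12
m[8] = 2·max(6,9) = 2·9 = 18
m[9] = 3·max(6,9) = 3·9 = 27
m[10] = 2·max(8,18) = 2·18 = 36
m[11] = 2·max(9,27) = 2·27 = 54
m[12] = 3·max(9,27) = 3·27 = 81
One optimal split: 3 + 3 + 3 + 3; product 3·3·3·3 = 81.

81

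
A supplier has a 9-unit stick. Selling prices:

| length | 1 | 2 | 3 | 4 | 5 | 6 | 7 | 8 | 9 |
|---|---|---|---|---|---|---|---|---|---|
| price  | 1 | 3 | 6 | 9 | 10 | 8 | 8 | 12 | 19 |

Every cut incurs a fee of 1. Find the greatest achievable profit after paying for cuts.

Build net[k] bottom-up: net[k] = max over allowed piece i of (p[i] + net[k−i]) − 1 per cut.
net[1] = 1
net[2] = 3
net[3] = 6
net[4] = 9
net[5] = 10
net[6] = 11  (first piece 2, then net[4]=9)
net[7] = 14  (first piece 3, then net[4]=9)
net[8] = 17  (first piece 4, then net[4]=9)
net[9] = 19
Best is to make no cuts and sell whole for 19.

19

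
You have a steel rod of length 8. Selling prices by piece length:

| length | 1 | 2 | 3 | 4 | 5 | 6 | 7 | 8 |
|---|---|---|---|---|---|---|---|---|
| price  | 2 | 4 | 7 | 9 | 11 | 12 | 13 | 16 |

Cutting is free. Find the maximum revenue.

Let R[k] be the best obtainable value from length k. For each k, try every first piece i and keep the best of price[i] + R[k−i].
R[1] = 2
R[2] = 4  (first piece 1, then R[1]=2)
R[3] = 7
R[4] = 9  (first piece 1, then R[3]=7)
R[5] = 11  (first piece 1, then R[4]=9)
R[6] = 14  (first piece 3, then R[3]=7)
R[7] = 16  (first piece 1, then R[6]=14)
R[8] = 18  (first piece 1, then R[7]=16)
One optimal cutting: 3 + 3 + 1 + 1 → $7 + $7 + $2 + $2 = $18.

18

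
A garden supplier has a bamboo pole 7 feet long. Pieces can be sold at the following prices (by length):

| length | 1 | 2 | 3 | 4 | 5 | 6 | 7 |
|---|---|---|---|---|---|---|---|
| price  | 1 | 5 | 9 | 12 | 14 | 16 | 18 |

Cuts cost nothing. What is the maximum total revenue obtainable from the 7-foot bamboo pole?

Let r[k] be the best obtainable value from length k. For each k, try every first piece i and keep the best of price[i] + r[k−i].
r[1] = 1
r[2] = max(1+1, 5+0) = 5
r[3] = max(1+5, 5+1, 9+0) = 9
r[4] = max(1+9, 5+5, 9+1, 12+0) = 12
r[5] = max(1+12, 5+9, 9+5, 12+1, 14+0) = 14
r[6] = max(1+14, 5+12, 9+9, 12+5, 14+1, 16+0) = 18
r[7] = max(1+18, 5+14, 9+12, …, 16+1, 18+0) = 21
One optimal cutting: 4 + 3 → $12 + $9 = $21.

21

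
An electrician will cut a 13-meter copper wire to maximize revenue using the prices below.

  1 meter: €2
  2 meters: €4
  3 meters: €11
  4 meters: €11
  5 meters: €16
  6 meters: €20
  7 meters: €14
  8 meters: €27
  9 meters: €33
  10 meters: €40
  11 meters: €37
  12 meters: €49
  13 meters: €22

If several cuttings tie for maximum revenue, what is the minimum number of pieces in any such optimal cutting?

Build r[k] bottom-up: r[k] = max over allowed piece i of (p[i] + r[k−i]).
r[1] = 2
r[2] = 4  (first piece 1, then r[1]=2)
r[3] = 11
r[4] = 13  (first piece 1, then r[3]=11)
r[5] = 16
r[6] = 22  (first piece 3, then r[3]=11)
r[7] = 24  (first piece 1, then r[6]=22)
r[8] = 27  (first piece 3, then r[5]=16)
r[9] = 33  (first piece 3, then r[6]=22)
r[10] = 40
r[11] = 42  (first piece 1, then r[10]=40)
r[12] = 49
r[13] = 51  (first piece 1, then r[12]=49)
Maximum revenue is €51.
Now minimize piece count subject to staying optimal: for each k, pieces[k] = 1 + min over i with p[i]+r[k−i]=r[k] of pieces[k−i].
pieces[10] = 1
pieces[11] = 2
pieces[12] = 1
pieces[13] = 2

2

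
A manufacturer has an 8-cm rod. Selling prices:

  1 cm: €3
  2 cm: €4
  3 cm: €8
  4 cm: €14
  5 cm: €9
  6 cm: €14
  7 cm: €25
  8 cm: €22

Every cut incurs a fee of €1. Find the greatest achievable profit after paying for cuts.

Consider every possible first cut. v[k] is the best of p[i]+v[k−i] over all sellable i≤k, charging 1 whenever i<k.
v[1] = 3
v[2] = max(3+3-1, 4+0) = 5
v[3] = max(3+5-1, 4+3-1, 8+0) = 8
v[4] = max(3+8-1, 4+5-1, 8+3-1, 14+0) = 14
v[5] = max(3+14-1, 4+8-1, 8+5-1, 14+3-1, 9+0) = 16
v[6] = max(3+16-1, 4+14-1, 8+8-1, 14+5-1, 9+3-1, 14+0) = 18
v[7] = max(3+18-1, 4+16-1, 8+14-1, …, 14+3-1, 25+0) = 25
v[8] = max(3+25-1, 4+18-1, 8+16-1, …, 25+3-1, 22+0) = 27
One optimal plan: pieces 7 + 1 (1 cut) → €28 − €1 = €27.

27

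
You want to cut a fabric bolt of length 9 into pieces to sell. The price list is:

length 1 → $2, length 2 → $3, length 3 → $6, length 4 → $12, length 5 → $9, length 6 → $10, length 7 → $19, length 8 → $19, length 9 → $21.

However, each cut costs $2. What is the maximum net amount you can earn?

22

Build net[k] bottom-up: net[k] = max over allowed piece i of (p[i] + net[k−i]) − 2 per cut.
net[1] = 2
net[2] = 3
net[3] = 6
net[4] = 12
net[5] = 12  (first piece 1, then net[4]=12)
net[6] = 13  (first piece 2, then net[4]=12)
net[7] = 19
net[8] = 22  (first piece 4, then net[4]=12)
net[9] = 22  (first piece 1, then net[8]=22)
One optimal plan: pieces 4 + 4 + 1 (2 cuts) → $26 − $4 = $22.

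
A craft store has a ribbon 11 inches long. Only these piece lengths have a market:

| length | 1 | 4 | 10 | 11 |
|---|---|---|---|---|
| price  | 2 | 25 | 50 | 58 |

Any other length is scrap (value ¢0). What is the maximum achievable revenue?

Consider every possible first cut. best[k] is the best of p[i]+best[k−i] over all sellable i≤k.
best[1] = 2
best[2] = 4  (first piece 1, then best[1]=2)
best[3] = 6  (first piece 1, then best[2]=4)
best[4] = max(2+6, 25+0) = 25
best[5] = max(2+25, 25+2) = 27
best[6] = max(2+27, 25+4) = 29
best[7] = max(2+29, 25+6) = 31
best[8] = max(2+31, 25+25) = 50
best[9] = max(2+50, 25+27) = 52
best[10] = max(2+52, 25+29, 50+0) = 54
best[11] = max(2+54, 25+31, 50+2, 58+0) = 58
One optimal cutting: 11 → ¢58.

58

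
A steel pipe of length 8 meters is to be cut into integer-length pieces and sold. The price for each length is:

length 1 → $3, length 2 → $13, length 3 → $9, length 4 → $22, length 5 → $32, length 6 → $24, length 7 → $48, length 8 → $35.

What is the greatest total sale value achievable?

Consider every possible first cut. best[k] is the best of p[i]+best[k−i] over all sellable i≤k.
best[1] = 3
best[2] = 13
best[3] = 16  (first piece 1, then best[2]=13)
best[4] = 26  (first piece 2, then best[2]=13)
best[5] = 32
best[6] = 39  (first piece 2, then best[4]=26)
best[7] = 48
best[8] = 52  (first piece 2, then best[6]=39)
One optimal cutting: 2 + 2 + 2 + 2 → $13 + $13 + $13 + $13 = $52.

52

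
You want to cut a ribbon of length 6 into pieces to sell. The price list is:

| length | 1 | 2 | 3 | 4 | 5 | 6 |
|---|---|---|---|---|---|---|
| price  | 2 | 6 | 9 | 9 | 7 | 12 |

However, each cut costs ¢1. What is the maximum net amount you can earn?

Consider every possible first cut. v[k] is the best of p[i]+v[k−i] over all sellable i≤k, charging 1 whenever i<k.
v[1] = 2
v[2] = 6
v[3] = 9
v[4] = 11  (first piece 2, then v[2]=6)
v[5] = 14  (first piece 2, then v[3]=9)
v[6] = 17  (first piece 3, then v[3]=9)
One optimal plan: pieces 3 + 3 (1 cut) → ¢18 − ¢1 = ¢17.

17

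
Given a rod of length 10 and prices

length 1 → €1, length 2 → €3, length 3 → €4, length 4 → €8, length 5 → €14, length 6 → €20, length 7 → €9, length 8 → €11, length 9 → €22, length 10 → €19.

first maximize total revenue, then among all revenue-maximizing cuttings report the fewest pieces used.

Consider every possible first cut. r[k] is the best of p[i]+r[k−i] over all sellable i≤k.
r[1] = 1
r[2] = 3
r[3] = 4  (first piece 1, then r[2]=3)
r[4] = 8
r[5] = 14
r[6] = 20
r[7] = 21  (first piece 1, then r[6]=20)
r[8] = 23  (first piece 2, then r[6]=20)
r[9] = 24  (first piece 1, then r[8]=23)
r[10] = 28  (first piece 4, then r[6]=20)
Maximum revenue is €28.
Now minimize piece count subject to staying optimal: for each k, pieces[k] = 1 + min over i with p[i]+r[k−i]=r[k] of pieces[k−i].
pieces[7] = 2
pieces[8] = 2
pieces[9] = 2
pieces[10] = 2

2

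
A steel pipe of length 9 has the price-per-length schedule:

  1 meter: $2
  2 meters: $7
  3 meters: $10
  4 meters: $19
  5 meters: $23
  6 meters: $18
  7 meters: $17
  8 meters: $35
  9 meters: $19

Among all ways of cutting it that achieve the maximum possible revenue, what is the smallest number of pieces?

Build r[k] bottom-up: r[k] = max over allowed piece i of (p[i] + r[k−i]).
r[1] = 2
r[2] = max(2+2, 7+0) = 7
r[3] = max(2+7, 7+2, 10+0) = 10
r[4] = max(2+10, 7+7, 10+2, 19+0) = 19
r[5] = max(2+19, 7+10, 10+7, 19+2, 23+0) = 23
r[6] = max(2+23, 7+19, 10+10, 19+7, 23+2, 18+0) = 26
r[7] = max(2+26, 7+23, 10+19, …, 18+2, 17+0) = 30
r[8] = max(2+30, 7+26, 10+23, …, 17+2, 35+0) = 38
r[9] = max(2+38, 7+30, 10+26, …, 35+2, 19+0) = 42
Maximum revenue is $42.
Now minimize piece count subject to staying optimal: for each k, pieces[k] = 1 + min over i with p[i]+r[k−i]=r[k] of pieces[k−i].
pieces[6] = 2
pieces[7] = 2
pieces[8] = 2
pieces[9] = 2

2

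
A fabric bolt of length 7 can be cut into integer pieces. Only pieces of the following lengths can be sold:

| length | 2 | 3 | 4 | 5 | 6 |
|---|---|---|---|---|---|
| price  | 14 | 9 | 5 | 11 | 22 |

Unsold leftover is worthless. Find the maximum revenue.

Build best[k] bottom-up: best[k] = max over allowed piece i of (p[i] + best[k−i]).
best[1] = 0
best[2] = 14
best[3] = 14
best[4] = 28  (first piece 2, then best[2]=14)
best[5] = 28
best[6] = 42  (first piece 2, then best[4]=28)
best[7] = 42
One optimal cutting: pieces 2 + 2 + 2 with 1 yard of scrap → $42.

42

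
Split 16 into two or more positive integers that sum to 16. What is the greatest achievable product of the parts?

Fill P[k] for k=2..16: at each k try every first piece i and multiply by the better of (k−i) uncut or P[k−i].
Small cases: P[2]=1, P[3]=2, P[4]=4, P[5]=6, P[6]=9, P[7]=12, P[8]=18, P[9]=27, P[10]=36.
P[11] = 2×max(9,27) = 2×27 = 54
P[12] = 3×max(9,27) = 3×27 = 81
P[13] = 2×max(11,54) = 2×54 = 108
P[14] = 2×max(12,81) = 2×81 = 162
P[15] = 3×max(12,81) = 3×81 = 243
P[16] = 2×max(14,162) = 2×162 = 324
One optimal split: 3 + 3 + 3 + 3 + 2 + 2; product 3×3×3×3×2×2 = 324.

324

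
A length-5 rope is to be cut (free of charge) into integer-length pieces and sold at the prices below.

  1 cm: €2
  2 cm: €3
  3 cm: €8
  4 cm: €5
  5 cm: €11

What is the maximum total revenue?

Consider every possible first cut. r[k] is the best of p[i]+r[k−i] over all sellable i≤k.
r[1] = 2
r[2] = 4  (first piece 1, then r[1]=2)
r[3] = 8
r[4] = 10  (first piece 1, then r[3]=8)
r[5] = 12  (first piece 1, then r[4]=10)
One optimal cutting: 3 + 1 + 1 → €8 + €2 + €2 = €12.

12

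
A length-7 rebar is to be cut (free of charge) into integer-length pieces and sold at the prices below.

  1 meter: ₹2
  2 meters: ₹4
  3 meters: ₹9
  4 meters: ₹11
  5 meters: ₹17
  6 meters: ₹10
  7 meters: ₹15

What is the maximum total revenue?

21

Build r[k] bottom-up: r[k] = max over allowed piece i of (p[i] + r[k−i]).
r[1] = 2
r[2] = max(2+2, 4+0) = 4
r[3] = max(2+4, 4+2, 9+0) = 9
r[4] = max(2+9, 4+4, 9+2, 11+0) = 11
r[5] = max(2+11, 4+9, 9+4, 11+2, 17+0) = 17
r[6] = max(2+17, 4+11, 9+9, 11+4, 17+2, 10+0) = 19
r[7] = max(2+19, 4+17, 9+11, …, 10+2, 15+0) = 21
One optimal cutting: 5 + 1 + 1 → ₹17 + ₹2 + ₹2 = ₹21.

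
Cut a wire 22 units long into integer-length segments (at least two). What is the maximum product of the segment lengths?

Fill g[k] for k=2..22: at each k try every first piece i and multiply by the better of (k−i) uncut or g[k−i].
Small cases: g[2]=1, g[3]=2, g[4]=4, g[5]=6, g[6]=9, g[7]=12, g[8]=18, g[9]=27, g[10]=36, g[11]=54, g[12]=81, g[13]=108, g[14]=162, g[15]=243, g[16]=324, g[17]=486.
g[18] = 3·max(15,243) = 3·243 = 729
g[19] = 2·max(17,486) = 2·486 = 972
g[20] = 2·max(18,729) = 2·729 = 1458
g[21] = 3·max(18,729) = 3·729 = 2187
g[22] = 2·max(20,1458) = 2·1458 = 2916
One optimal split: 3 + 3 + 3 + 3 + 3 + 3 + 2 + 2; product 3·3·3·3·3·3·2·2 = 2916.

2916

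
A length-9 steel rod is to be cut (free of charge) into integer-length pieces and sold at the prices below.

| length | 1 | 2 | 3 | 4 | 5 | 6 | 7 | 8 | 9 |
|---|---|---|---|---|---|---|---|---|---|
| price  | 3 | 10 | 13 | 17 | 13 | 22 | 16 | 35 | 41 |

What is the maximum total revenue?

Consider every possible first cut. best[k] is the best of p[i]+best[k−i] over all sellable i≤k.
best[1] = 3
best[2] = max(3+3, 10+0) = 10
best[3] = max(3+10, 10+3, 13+0) = 13
best[4] = max(3+13, 10+10, 13+3, 17+0) = 20
best[5] = max(3+20, 10+13, 13+10, 17+3, 13+0) = 23
best[6] = max(3+23, 10+20, 13+13, 17+10, 13+3, 22+0) = 30
best[7] = max(3+30, 10+23, 13+20, …, 22+3, 16+0) = 33
best[8] = max(3+33, 10+30, 13+23, …, 16+3, 35+0) = 40
best[9] = max(3+40, 10+33, 13+30, …, 35+3, 41+0) = 43
One optimal cutting: 2 + 2 + 2 + 2 + 1 → $10 + $10 + $10 + $10 + $3 = $43.

43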